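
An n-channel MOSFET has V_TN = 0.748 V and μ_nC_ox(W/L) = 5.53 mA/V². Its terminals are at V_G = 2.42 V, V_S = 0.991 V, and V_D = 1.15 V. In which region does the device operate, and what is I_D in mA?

V_GS = V_G − V_S = 2.42 − 0.991 = 1.43 V; V_DS = V_D − V_S = 1.15 − 0.991 = 0.159 V.
V_ov = V_GS − V_TN = 1.43 − 0.748 = 0.681 V.
Since V_DS = 0.159 V < V_ov = 0.681 V, the device is in the triode region.
I_D = k_n [V_ov · V_DS − ½ V_DS²] = 5.53 × [0.681 × 0.159 − 0.5 × 0.159²] = 0.529 mA.

Triode; I_D = 0.529 mA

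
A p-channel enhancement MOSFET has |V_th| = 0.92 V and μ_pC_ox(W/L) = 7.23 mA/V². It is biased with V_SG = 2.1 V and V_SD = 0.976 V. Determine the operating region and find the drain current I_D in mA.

V_ov = V_SG − |V_th| = 2.1 − 0.92 = 1.18 V.
Since V_SD = 0.976 V < V_ov = 1.18 V, the device is in the triode region.
I_D = k_p [V_ov · V_SD − ½ V_SD²] = 7.23 × [1.18 × 0.976 − 0.5 × 0.976²] = 4.88 mA.

Triode; I_D = 4.88 mA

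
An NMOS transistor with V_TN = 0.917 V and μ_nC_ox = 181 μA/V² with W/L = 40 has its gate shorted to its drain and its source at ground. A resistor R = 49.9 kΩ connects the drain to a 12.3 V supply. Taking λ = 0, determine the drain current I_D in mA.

With gate tied to drain, V_GS = V_DS ≥ V_GS − V_TN, so the device is in saturation.
k_n = μ_nC_ox · (W/L) = 7.24 mA/V².
KCL at the drain: ½ k_n (V_GS − V_TN)² = (V_DD − V_GS)/R.
Let x = V_GS − 0.917. Then 181 x² + x − 11.38 = 0, giving x = 0.248 V (positive root), so V_GS = 1.17 V.
I_D = (V_DD − V_GS)/R = (12.3 − 1.17) / 49.9 = 0.223 mA.

I_D = 0.223 mA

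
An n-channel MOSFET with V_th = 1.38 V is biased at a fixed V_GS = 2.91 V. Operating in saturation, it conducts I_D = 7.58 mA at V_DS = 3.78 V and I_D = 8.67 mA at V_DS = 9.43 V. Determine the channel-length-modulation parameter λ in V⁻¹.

λ = 0.0282 V⁻¹

With V_GS fixed, I_D ∝ (1 + λ V_DS) in saturation, so I_D2/I_D1 = (1 + λ V_DS2)/(1 + λ V_DS1).
8.67/7.58 = 1.144 = (1 + 9.43 λ)/(1 + 3.78 λ).
Solving: λ (I_D1 V_DS2 − I_D2 V_DS1) = I_D2 − I_D1, so λ = (8.67 − 7.58) / (7.58 × 9.43 − 8.67 × 3.78) = 1.09 / 38.7 = 0.0282 V⁻¹.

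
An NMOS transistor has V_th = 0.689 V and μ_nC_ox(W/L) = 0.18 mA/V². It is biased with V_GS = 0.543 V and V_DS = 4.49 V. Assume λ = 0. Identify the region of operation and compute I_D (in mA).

V_GS = 0.543 V < V_th = 0.689 V, so the transistor is in cutoff.

Cutoff; I_D = 0 mA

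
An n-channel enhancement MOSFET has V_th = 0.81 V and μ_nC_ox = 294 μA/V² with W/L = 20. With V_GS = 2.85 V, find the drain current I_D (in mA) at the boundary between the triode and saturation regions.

At the boundary V_DS = V_ov = V_GS − V_th = 2.85 − 0.81 = 2.04 V.
k_n = μ_nC_ox · (W/L) = 5.88 mA/V².
I_D = ½ k_n V_ov² = 0.5 × 5.88 × 2.04² = 12.2 mA.

I_D = 12.2 mA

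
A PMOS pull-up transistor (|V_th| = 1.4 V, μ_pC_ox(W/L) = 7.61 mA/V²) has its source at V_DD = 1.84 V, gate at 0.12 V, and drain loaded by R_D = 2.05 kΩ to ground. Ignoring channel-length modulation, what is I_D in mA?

I_D = 0.390 mA

V_SG = V_DD − V_G = 1.84 − 0.12 = 1.72 V, so V_ov = 1.72 − 1.4 = 0.32 V.
Assume saturation: I_D = ½ k_p V_ov² = 0.5 × 7.61 × 0.32² = 0.39 mA, giving V_SD = V_DD − I_D R_D = 1.84 − 0.39 × 2.05 = 1.04 V.
V_SD = 1.04 V ≥ V_ov = 0.32 V, confirming saturation.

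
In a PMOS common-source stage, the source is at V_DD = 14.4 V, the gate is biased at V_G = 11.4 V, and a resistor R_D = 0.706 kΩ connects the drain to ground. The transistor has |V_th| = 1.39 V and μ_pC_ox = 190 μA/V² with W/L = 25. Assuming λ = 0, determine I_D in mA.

V_SG = V_DD − V_G = 14.4 − 11.4 = 3 V, so V_ov = 3 − 1.39 = 1.61 V.
k_p = μ_pC_ox · (W/L) = 4.75 mA/V².
Assume saturation: I_D = ½ k_p V_ov² = 0.5 × 4.75 × 1.61² = 6.16 mA, giving V_SD = V_DD − I_D R_D = 14.4 − 6.16 × 0.706 = 10.1 V.
V_SD = 10.1 V ≥ V_ov = 1.61 V, confirming saturation.

I_D = 6.16 mA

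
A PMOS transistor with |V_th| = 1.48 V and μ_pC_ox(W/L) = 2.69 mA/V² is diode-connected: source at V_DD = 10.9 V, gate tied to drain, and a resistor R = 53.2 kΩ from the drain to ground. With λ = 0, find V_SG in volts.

With gate tied to drain, V_SG = V_SD ≥ V_SG − |V_th|, so the device is in saturation.
KCL at the drain: ½ k_p (V_SG − |V_th|)² = (V_DD − V_SG)/R.
Let x = V_SG − 1.48. Then 71.6 x² + x − 9.42 = 0, giving x = 0.356 V (positive root), so V_SG = 1.84 V.
I_D = (V_DD − V_SG)/R = (10.9 − 1.84) / 53.2 = 0.17 mA.

V_SG = 1.84 V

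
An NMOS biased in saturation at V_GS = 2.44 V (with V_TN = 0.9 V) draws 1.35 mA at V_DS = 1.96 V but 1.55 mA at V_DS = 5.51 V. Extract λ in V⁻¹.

λ = 0.0454 V⁻¹

With V_GS fixed, I_D ∝ (1 + λ V_DS) in saturation, so I_D2/I_D1 = (1 + λ V_DS2)/(1 + λ V_DS1).
1.55/1.35 = 1.148 = (1 + 5.51 λ)/(1 + 1.96 λ).
Solving: λ (I_D1 V_DS2 − I_D2 V_DS1) = I_D2 − I_D1, so λ = (1.55 − 1.35) / (1.35 × 5.51 − 1.55 × 1.96) = 0.2 / 4.4 = 0.0454 V⁻¹.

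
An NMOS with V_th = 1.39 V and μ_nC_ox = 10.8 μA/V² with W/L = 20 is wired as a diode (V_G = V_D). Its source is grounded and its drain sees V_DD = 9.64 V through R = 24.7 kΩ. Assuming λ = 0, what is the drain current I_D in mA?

With gate tied to drain, V_GS = V_DS ≥ V_GS − V_th, so the device is in saturation.
k_n = μ_nC_ox · (W/L) = 0.216 mA/V².
KCL at the drain: ½ k_n (V_GS − V_th)² = (V_DD − V_GS)/R.
Let x = V_GS − 1.39. Then 2.67 x² + x − 8.25 = 0, giving x = 1.58 V (positive root), so V_GS = 2.97 V.
I_D = (V_DD − V_GS)/R = (9.64 − 2.97) / 24.7 = 0.27 mA.

I_D = 0.270 mA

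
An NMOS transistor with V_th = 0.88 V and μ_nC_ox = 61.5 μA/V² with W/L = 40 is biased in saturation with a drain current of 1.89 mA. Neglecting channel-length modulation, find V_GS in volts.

k_n = μ_nC_ox · (W/L) = 2.46 mA/V².
In saturation I_D = ½ k_n (V_GS − V_th)², so V_GS − V_th = √(2 I_D / k_n) = √(2 × 1.89 / 2.46) = 1.24 V.
V_GS = 0.88 + 1.24 = 2.12 V.

V_GS = 2.12 V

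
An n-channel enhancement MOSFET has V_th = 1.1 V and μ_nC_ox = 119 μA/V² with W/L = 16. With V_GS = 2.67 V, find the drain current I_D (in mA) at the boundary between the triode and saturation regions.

I_D = 2.35 mA

At the boundary V_DS = V_ov = V_GS − V_th = 2.67 − 1.1 = 1.57 V.
k_n = μ_nC_ox · (W/L) = 1.904 mA/V².
I_D = ½ k_n V_ov² = 0.5 × 1.904 × 1.57² = 2.35 mA.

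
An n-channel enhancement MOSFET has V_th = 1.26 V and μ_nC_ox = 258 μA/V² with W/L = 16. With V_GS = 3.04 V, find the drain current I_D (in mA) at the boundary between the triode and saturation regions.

At the boundary V_DS = V_ov = V_GS − V_th = 3.04 − 1.26 = 1.78 V.
k_n = μ_nC_ox · (W/L) = 4.128 mA/V².
I_D = ½ k_n V_ov² = 0.5 × 4.128 × 1.78² = 6.54 mA.

I_D = 6.54 mA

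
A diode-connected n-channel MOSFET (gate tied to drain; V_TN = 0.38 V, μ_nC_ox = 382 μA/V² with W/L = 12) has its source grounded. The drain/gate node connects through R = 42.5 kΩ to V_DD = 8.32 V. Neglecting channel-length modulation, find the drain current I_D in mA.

With gate tied to drain, V_GS = V_DS ≥ V_GS − V_TN, so the device is in saturation.
k_n = μ_nC_ox · (W/L) = 4.584 mA/V².
KCL at the drain: ½ k_n (V_GS − V_TN)² = (V_DD − V_GS)/R.
Let x = V_GS − 0.38. Then 97.4 x² + x − 7.94 = 0, giving x = 0.28 V (positive root), so V_GS = 0.66 V.
I_D = (V_DD − V_GS)/R = (8.32 − 0.66) / 42.5 = 0.18 mA.

I_D = 0.180 mA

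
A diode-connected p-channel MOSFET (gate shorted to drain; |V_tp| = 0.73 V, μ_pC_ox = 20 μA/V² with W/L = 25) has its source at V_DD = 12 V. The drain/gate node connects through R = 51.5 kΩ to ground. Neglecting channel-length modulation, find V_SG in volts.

With gate tied to drain, V_SG = V_SD ≥ V_SG − |V_tp|, so the device is in saturation.
k_p = μ_pC_ox · (W/L) = 0.5 mA/V².
KCL at the drain: ½ k_p (V_SG − |V_tp|)² = (V_DD − V_SG)/R.
Let x = V_SG − 0.73. Then 12.9 x² + x − 11.27 = 0, giving x = 0.898 V (positive root), so V_SG = 1.63 V.
I_D = (V_DD − V_SG)/R = (12 − 1.63) / 51.5 = 0.201 mA.

V_SG = 1.63 V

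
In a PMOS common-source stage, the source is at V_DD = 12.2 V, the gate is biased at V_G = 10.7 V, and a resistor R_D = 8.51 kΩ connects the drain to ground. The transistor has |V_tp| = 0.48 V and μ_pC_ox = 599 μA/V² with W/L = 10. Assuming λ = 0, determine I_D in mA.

I_D = 1.40 mA

V_SG = V_DD − V_G = 12.2 − 10.7 = 1.5 V, so V_ov = 1.5 − 0.48 = 1.02 V.
k_p = μ_pC_ox · (W/L) = 5.99 mA/V².
Assume saturation: I_D = ½ k_p V_ov² = 0.5 × 5.99 × 1.02² = 3.12 mA, giving V_SD = V_DD − I_D R_D = 12.2 − 3.12 × 8.51 = -14.3 V.
But -14.3 V < V_ov = 1.02 V, so the device is actually in triode.
In triode I_D = k_p[V_ov V_SD − ½ V_SD²] and I_D = (V_DD − V_SD)/R_D. Equating: 25.5 V_SD² − 52.99 V_SD + 12.2 = 0, giving V_SD = 0.264 V (the root below V_ov).
I_D = (12.2 − 0.264) / 8.51 = 1.4 mA.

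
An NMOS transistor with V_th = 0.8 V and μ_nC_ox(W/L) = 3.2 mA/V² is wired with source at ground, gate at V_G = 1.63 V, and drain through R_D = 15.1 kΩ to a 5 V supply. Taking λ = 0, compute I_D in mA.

I_D = 0.322 mA

V_GS = V_G = 1.63 V, so V_ov = 1.63 − 0.8 = 0.83 V.
Assume saturation: I_D = ½ k_n V_ov² = 0.5 × 3.2 × 0.83² = 1.1 mA, giving V_DS = V_DD − I_D R_D = 5 − 1.1 × 15.1 = -11.6 V.
But -11.6 V < V_ov = 0.83 V, so the device is actually in triode.
In triode I_D = k_n[V_ov V_DS − ½ V_DS²] and I_D = (V_DD − V_DS)/R_D. Equating: 24.2 V_DS² − 41.11 V_DS + 5 = 0, giving V_DS = 0.132 V (the root below V_ov).
I_D = (5 − 0.132) / 15.1 = 0.322 mA.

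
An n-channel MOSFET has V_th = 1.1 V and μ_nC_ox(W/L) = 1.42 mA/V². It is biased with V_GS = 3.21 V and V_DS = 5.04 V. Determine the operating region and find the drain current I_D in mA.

V_ov = V_GS − V_th = 3.21 − 1.1 = 2.11 V.
Since V_DS = 5.04 V ≥ V_ov = 2.11 V, the device is in saturation.
I_D = ½ k_n V_ov² = 0.5 × 1.42 × 2.11² = 3.16 mA.

Saturation; I_D = 3.16 mA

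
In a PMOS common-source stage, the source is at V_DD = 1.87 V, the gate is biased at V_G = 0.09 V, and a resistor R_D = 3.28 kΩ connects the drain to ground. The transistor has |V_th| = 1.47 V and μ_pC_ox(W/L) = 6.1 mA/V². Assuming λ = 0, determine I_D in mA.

V_SG = V_DD − V_G = 1.87 − 0.09 = 1.78 V, so V_ov = 1.78 − 1.47 = 0.31 V.
Assume saturation: I_D = ½ k_p V_ov² = 0.5 × 6.1 × 0.31² = 0.293 mA, giving V_SD = V_DD − I_D R_D = 1.87 − 0.293 × 3.28 = 0.909 V.
V_SD = 0.909 V ≥ V_ov = 0.31 V, confirming saturation.

I_D = 0.293 mA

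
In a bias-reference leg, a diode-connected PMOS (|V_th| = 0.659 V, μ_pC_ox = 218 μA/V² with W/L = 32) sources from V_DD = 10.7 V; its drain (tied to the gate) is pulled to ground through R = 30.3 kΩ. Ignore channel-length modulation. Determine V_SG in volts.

With gate tied to drain, V_SG = V_SD ≥ V_SG − |V_th|, so the device is in saturation.
k_p = μ_pC_ox · (W/L) = 6.976 mA/V².
KCL at the drain: ½ k_p (V_SG − |V_th|)² = (V_DD − V_SG)/R.
Let x = V_SG − 0.659. Then 106 x² + x − 10.04 = 0, giving x = 0.304 V (positive root), so V_SG = 0.963 V.
I_D = (V_DD − V_SG)/R = (10.7 − 0.963) / 30.3 = 0.321 mA.

V_SG = 0.963 V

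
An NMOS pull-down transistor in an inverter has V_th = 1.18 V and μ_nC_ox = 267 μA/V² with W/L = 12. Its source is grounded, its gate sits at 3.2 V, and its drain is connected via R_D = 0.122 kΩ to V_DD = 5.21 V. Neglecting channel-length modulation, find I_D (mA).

I_D = 6.54 mA

V_GS = V_G = 3.2 V, so V_ov = 3.2 − 1.18 = 2.02 V.
k_n = μ_nC_ox · (W/L) = 3.204 mA/V².
Assume saturation: I_D = ½ k_n V_ov² = 0.5 × 3.204 × 2.02² = 6.54 mA, giving V_DS = V_DD − I_D R_D = 5.21 − 6.54 × 0.122 = 4.41 V.
V_DS = 4.41 V ≥ V_ov = 2.02 V, confirming saturation.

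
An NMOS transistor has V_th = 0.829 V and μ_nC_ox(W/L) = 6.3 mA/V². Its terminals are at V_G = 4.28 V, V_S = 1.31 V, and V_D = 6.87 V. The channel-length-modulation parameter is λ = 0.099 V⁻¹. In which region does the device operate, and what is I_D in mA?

V_GS = V_G − V_S = 4.28 − 1.31 = 2.97 V; V_DS = V_D − V_S = 6.87 − 1.31 = 5.56 V.
V_ov = V_GS − V_th = 2.97 − 0.829 = 2.14 V.
Since V_DS = 5.56 V ≥ V_ov = 2.14 V, the device is in saturation.
I_D = ½ k_n V_ov² (1 + λ V_DS) = 0.5 × 6.3 × 2.14² × (1 + 0.099 × 5.56) = 22.4 mA.

Saturation; I_D = 22.4 mA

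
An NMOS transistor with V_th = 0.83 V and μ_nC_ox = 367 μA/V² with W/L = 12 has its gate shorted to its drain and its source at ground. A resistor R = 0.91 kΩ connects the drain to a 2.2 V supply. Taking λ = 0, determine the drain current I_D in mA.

I_D = 0.831 mA

With gate tied to drain, V_GS = V_DS ≥ V_GS − V_th, so the device is in saturation.
k_n = μ_nC_ox · (W/L) = 4.404 mA/V².
KCL at the drain: ½ k_n (V_GS − V_th)² = (V_DD − V_GS)/R.
Let x = V_GS − 0.83. Then 2 x² + x − 1.37 = 0, giving x = 0.614 V (positive root), so V_GS = 1.44 V.
I_D = (V_DD − V_GS)/R = (2.2 − 1.44) / 0.91 = 0.831 mA.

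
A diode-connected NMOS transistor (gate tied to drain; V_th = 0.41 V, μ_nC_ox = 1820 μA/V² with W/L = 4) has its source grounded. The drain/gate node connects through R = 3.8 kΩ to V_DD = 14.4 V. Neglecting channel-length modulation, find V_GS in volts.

With gate tied to drain, V_GS = V_DS ≥ V_GS − V_th, so the device is in saturation.
k_n = μ_nC_ox · (W/L) = 7.28 mA/V².
KCL at the drain: ½ k_n (V_GS − V_th)² = (V_DD − V_GS)/R.
Let x = V_GS − 0.41. Then 13.8 x² + x − 13.99 = 0, giving x = 0.97 V (positive root), so V_GS = 1.38 V.
I_D = (V_DD − V_GS)/R = (14.4 − 1.38) / 3.8 = 3.43 mA.

V_GS = 1.38 V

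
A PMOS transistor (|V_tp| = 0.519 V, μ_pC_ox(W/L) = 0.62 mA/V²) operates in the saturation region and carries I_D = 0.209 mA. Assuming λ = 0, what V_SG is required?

In saturation I_D = ½ k_p (V_SG − |V_tp|)², so V_SG − |V_tp| = √(2 I_D / k_p) = √(2 × 0.209 / 0.62) = 0.821 V.
V_SG = 0.519 + 0.821 = 1.34 V.

V_SG = 1.34 V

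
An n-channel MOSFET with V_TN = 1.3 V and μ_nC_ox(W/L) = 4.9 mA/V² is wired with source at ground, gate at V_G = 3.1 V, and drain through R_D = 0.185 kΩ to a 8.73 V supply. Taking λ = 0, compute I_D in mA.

I_D = 7.94 mA

V_GS = V_G = 3.1 V, so V_ov = 3.1 − 1.3 = 1.8 V.
Assume saturation: I_D = ½ k_n V_ov² = 0.5 × 4.9 × 1.8² = 7.94 mA, giving V_DS = V_DD − I_D R_D = 8.73 − 7.94 × 0.185 = 7.26 V.
V_DS = 7.26 V ≥ V_ov = 1.8 V, confirming saturation.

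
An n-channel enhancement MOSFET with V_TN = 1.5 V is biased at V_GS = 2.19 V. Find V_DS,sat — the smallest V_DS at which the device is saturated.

V_DS,sat = 0.690 V

The boundary between triode and saturation is V_DS = V_GS − V_TN = V_ov.
V_ov = 2.19 − 1.5 = 0.69 V.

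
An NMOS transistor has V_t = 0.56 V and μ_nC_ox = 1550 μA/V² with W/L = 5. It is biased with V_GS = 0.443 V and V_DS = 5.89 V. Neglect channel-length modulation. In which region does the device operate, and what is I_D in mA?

Cutoff; I_D = 0 mA

V_GS = 0.443 V < V_t = 0.56 V, so the transistor is in cutoff.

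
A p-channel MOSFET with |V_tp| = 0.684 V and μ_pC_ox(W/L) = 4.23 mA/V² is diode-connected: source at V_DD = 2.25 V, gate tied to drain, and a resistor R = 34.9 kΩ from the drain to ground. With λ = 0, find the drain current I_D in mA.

With gate tied to drain, V_SG = V_SD ≥ V_SG − |V_tp|, so the device is in saturation.
KCL at the drain: ½ k_p (V_SG − |V_tp|)² = (V_DD − V_SG)/R.
Let x = V_SG − 0.684. Then 73.8 x² + x − 1.566 = 0, giving x = 0.139 V (positive root), so V_SG = 0.823 V.
I_D = (V_DD − V_SG)/R = (2.25 − 0.823) / 34.9 = 0.0409 mA.

I_D = 0.0409 mA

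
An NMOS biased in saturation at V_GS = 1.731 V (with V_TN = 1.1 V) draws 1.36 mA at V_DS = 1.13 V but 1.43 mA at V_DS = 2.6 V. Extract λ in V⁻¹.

With V_GS fixed, I_D ∝ (1 + λ V_DS) in saturation, so I_D2/I_D1 = (1 + λ V_DS2)/(1 + λ V_DS1).
1.43/1.36 = 1.051 = (1 + 2.6 λ)/(1 + 1.13 λ).
Solving: λ (I_D1 V_DS2 − I_D2 V_DS1) = I_D2 − I_D1, so λ = (1.43 − 1.36) / (1.36 × 2.6 − 1.43 × 1.13) = 0.07 / 1.92 = 0.0365 V⁻¹.

λ = 0.0365 V⁻¹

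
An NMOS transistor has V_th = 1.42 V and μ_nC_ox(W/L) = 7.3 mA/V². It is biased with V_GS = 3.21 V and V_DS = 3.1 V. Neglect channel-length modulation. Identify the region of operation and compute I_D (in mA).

V_ov = V_GS − V_th = 3.21 − 1.42 = 1.79 V.
Since V_DS = 3.1 V ≥ V_ov = 1.79 V, the device is in saturation.
I_D = ½ k_n V_ov² = 0.5 × 7.3 × 1.79² = 11.7 mA.

Saturation; I_D = 11.7 mA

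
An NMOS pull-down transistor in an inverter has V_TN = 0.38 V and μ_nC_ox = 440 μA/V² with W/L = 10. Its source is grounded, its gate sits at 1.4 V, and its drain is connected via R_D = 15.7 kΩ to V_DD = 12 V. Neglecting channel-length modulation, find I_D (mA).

V_GS = V_G = 1.4 V, so V_ov = 1.4 − 0.38 = 1.02 V.
k_n = μ_nC_ox · (W/L) = 4.4 mA/V².
Assume saturation: I_D = ½ k_n V_ov² = 0.5 × 4.4 × 1.02² = 2.29 mA, giving V_DS = V_DD − I_D R_D = 12 − 2.29 × 15.7 = -23.9 V.
But -23.9 V < V_ov = 1.02 V, so the device is actually in triode.
In triode I_D = k_n[V_ov V_DS − ½ V_DS²] and I_D = (V_DD − V_DS)/R_D. Equating: 34.5 V_DS² − 71.46 V_DS + 12 = 0, giving V_DS = 0.184 V (the root below V_ov).
I_D = (12 − 0.184) / 15.7 = 0.753 mA.

I_D = 0.753 mA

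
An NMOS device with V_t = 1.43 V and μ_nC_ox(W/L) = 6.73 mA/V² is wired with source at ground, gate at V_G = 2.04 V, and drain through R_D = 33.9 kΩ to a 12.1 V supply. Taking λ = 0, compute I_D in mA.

V_GS = V_G = 2.04 V, so V_ov = 2.04 − 1.43 = 0.61 V.
Assume saturation: I_D = ½ k_n V_ov² = 0.5 × 6.73 × 0.61² = 1.25 mA, giving V_DS = V_DD − I_D R_D = 12.1 − 1.25 × 33.9 = -30.3 V.
But -30.3 V < V_ov = 0.61 V, so the device is actually in triode.
In triode I_D = k_n[V_ov V_DS − ½ V_DS²] and I_D = (V_DD − V_DS)/R_D. Equating: 114 V_DS² − 140.2 V_DS + 12.1 = 0, giving V_DS = 0.0934 V (the root below V_ov).
I_D = (12.1 − 0.0934) / 33.9 = 0.354 mA.

I_D = 0.354 mA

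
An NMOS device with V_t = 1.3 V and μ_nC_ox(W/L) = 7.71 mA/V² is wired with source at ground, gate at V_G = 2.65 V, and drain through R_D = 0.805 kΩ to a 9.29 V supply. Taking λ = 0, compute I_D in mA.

I_D = 7.03 mA

V_GS = V_G = 2.65 V, so V_ov = 2.65 − 1.3 = 1.35 V.
Assume saturation: I_D = ½ k_n V_ov² = 0.5 × 7.71 × 1.35² = 7.03 mA, giving V_DS = V_DD − I_D R_D = 9.29 − 7.03 × 0.805 = 3.63 V.
V_DS = 3.63 V ≥ V_ov = 1.35 V, confirming saturation.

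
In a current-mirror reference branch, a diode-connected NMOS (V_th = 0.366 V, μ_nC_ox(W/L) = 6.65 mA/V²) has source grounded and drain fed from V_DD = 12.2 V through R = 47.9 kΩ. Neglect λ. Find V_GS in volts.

With gate tied to drain, V_GS = V_DS ≥ V_GS − V_th, so the device is in saturation.
KCL at the drain: ½ k_n (V_GS − V_th)² = (V_DD − V_GS)/R.
Let x = V_GS − 0.366. Then 159 x² + x − 11.83 = 0, giving x = 0.269 V (positive root), so V_GS = 0.635 V.
I_D = (V_DD − V_GS)/R = (12.2 − 0.635) / 47.9 = 0.241 mA.

V_GS = 0.635 V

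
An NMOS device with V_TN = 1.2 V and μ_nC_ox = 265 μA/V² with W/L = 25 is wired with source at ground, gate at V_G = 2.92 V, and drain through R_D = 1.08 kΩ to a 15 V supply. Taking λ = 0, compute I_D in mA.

V_GS = V_G = 2.92 V, so V_ov = 2.92 − 1.2 = 1.72 V.
k_n = μ_nC_ox · (W/L) = 6.625 mA/V².
Assume saturation: I_D = ½ k_n V_ov² = 0.5 × 6.625 × 1.72² = 9.8 mA, giving V_DS = V_DD − I_D R_D = 15 − 9.8 × 1.08 = 4.42 V.
V_DS = 4.42 V ≥ V_ov = 1.72 V, confirming saturation.

I_D = 9.80 mA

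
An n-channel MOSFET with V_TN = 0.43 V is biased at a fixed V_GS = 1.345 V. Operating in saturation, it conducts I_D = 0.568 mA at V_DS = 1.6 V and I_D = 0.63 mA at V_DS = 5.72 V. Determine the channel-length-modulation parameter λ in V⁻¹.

With V_GS fixed, I_D ∝ (1 + λ V_DS) in saturation, so I_D2/I_D1 = (1 + λ V_DS2)/(1 + λ V_DS1).
0.63/0.568 = 1.109 = (1 + 5.72 λ)/(1 + 1.6 λ).
Solving: λ (I_D1 V_DS2 − I_D2 V_DS1) = I_D2 − I_D1, so λ = (0.63 − 0.568) / (0.568 × 5.72 − 0.63 × 1.6) = 0.062 / 2.24 = 0.0277 V⁻¹.

λ = 0.0277 V⁻¹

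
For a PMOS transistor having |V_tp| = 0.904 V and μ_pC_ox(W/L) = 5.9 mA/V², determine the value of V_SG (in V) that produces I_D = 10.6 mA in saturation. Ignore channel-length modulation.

V_SG = 2.80 V

In saturation I_D = ½ k_p (V_SG − |V_tp|)², so V_SG − |V_tp| = √(2 I_D / k_p) = √(2 × 10.6 / 5.9) = 1.9 V.
V_SG = 0.904 + 1.9 = 2.8 V.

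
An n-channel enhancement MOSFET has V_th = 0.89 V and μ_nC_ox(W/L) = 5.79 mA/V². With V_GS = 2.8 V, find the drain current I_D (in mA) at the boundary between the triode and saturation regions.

I_D = 10.6 mA

At the boundary V_DS = V_ov = V_GS − V_th = 2.8 − 0.89 = 1.91 V.
I_D = ½ k_n V_ov² = 0.5 × 5.79 × 1.91² = 10.6 mA.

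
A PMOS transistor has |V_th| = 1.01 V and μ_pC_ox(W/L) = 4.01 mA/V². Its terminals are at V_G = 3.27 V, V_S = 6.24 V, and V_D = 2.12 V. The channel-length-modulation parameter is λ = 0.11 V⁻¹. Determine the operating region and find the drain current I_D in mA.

V_SG = V_S − V_G = 6.24 − 3.27 = 2.97 V; V_SD = V_S − V_D = 6.24 − 2.12 = 4.12 V.
V_ov = V_SG − |V_th| = 2.97 − 1.01 = 1.96 V.
Since V_SD = 4.12 V ≥ V_ov = 1.96 V, the device is in saturation.
I_D = ½ k_p V_ov² (1 + λ V_SD) = 0.5 × 4.01 × 1.96² × (1 + 0.11 × 4.12) = 11.2 mA.

Saturation; I_D = 11.2 mA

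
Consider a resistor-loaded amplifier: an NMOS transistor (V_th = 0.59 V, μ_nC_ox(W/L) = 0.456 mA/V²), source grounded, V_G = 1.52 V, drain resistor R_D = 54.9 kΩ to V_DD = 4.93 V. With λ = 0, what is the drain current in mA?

I_D = 0.0856 mA

V_GS = V_G = 1.52 V, so V_ov = 1.52 − 0.59 = 0.93 V.
Assume saturation: I_D = ½ k_n V_ov² = 0.5 × 0.456 × 0.93² = 0.197 mA, giving V_DS = V_DD − I_D R_D = 4.93 − 0.197 × 54.9 = -5.9 V.
But -5.9 V < V_ov = 0.93 V, so the device is actually in triode.
In triode I_D = k_n[V_ov V_DS − ½ V_DS²] and I_D = (V_DD − V_DS)/R_D. Equating: 12.5 V_DS² − 24.28 V_DS + 4.93 = 0, giving V_DS = 0.23 V (the root below V_ov).
I_D = (4.93 − 0.23) / 54.9 = 0.0856 mA.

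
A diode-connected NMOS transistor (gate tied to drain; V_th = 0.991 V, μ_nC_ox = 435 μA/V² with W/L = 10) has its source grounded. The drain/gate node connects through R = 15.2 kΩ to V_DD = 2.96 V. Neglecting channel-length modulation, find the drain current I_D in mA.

With gate tied to drain, V_GS = V_DS ≥ V_GS − V_th, so the device is in saturation.
k_n = μ_nC_ox · (W/L) = 4.35 mA/V².
KCL at the drain: ½ k_n (V_GS − V_th)² = (V_DD − V_GS)/R.
Let x = V_GS − 0.991. Then 33.1 x² + x − 1.969 = 0, giving x = 0.229 V (positive root), so V_GS = 1.22 V.
I_D = (V_DD − V_GS)/R = (2.96 − 1.22) / 15.2 = 0.114 mA.

I_D = 0.114 mA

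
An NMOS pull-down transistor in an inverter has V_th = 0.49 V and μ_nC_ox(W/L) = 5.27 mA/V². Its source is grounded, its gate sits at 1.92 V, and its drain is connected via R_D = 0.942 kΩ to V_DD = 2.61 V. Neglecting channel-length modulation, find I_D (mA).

V_GS = V_G = 1.92 V, so V_ov = 1.92 − 0.49 = 1.43 V.
Assume saturation: I_D = ½ k_n V_ov² = 0.5 × 5.27 × 1.43² = 5.39 mA, giving V_DS = V_DD − I_D R_D = 2.61 − 5.39 × 0.942 = -2.47 V.
But -2.47 V < V_ov = 1.43 V, so the device is actually in triode.
In triode I_D = k_n[V_ov V_DS − ½ V_DS²] and I_D = (V_DD − V_DS)/R_D. Equating: 2.48 V_DS² − 8.099 V_DS + 2.61 = 0, giving V_DS = 0.363 V (the root below V_ov).
I_D = (2.61 − 0.363) / 0.942 = 2.39 mA.

I_D = 2.39 mA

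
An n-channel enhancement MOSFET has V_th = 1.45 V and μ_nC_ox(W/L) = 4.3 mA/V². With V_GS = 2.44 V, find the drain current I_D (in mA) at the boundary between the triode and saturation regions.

I_D = 2.11 mA

At the boundary V_DS = V_ov = V_GS − V_th = 2.44 − 1.45 = 0.99 V.
I_D = ½ k_n V_ov² = 0.5 × 4.3 × 0.99² = 2.11 mA.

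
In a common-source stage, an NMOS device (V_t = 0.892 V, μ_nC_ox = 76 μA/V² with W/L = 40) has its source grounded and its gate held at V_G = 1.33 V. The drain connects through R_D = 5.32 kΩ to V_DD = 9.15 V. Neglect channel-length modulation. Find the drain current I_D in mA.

I_D = 0.292 mA

V_GS = V_G = 1.33 V, so V_ov = 1.33 − 0.892 = 0.438 V.
k_n = μ_nC_ox · (W/L) = 3.04 mA/V².
Assume saturation: I_D = ½ k_n V_ov² = 0.5 × 3.04 × 0.438² = 0.292 mA, giving V_DS = V_DD − I_D R_D = 9.15 − 0.292 × 5.32 = 7.6 V.
V_DS = 7.6 V ≥ V_ov = 0.438 V, confirming saturation.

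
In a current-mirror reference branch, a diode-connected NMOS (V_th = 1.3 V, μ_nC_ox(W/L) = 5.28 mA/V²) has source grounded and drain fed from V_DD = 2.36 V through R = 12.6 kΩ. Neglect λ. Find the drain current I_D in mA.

I_D = 0.0711 mA

With gate tied to drain, V_GS = V_DS ≥ V_GS − V_th, so the device is in saturation.
KCL at the drain: ½ k_n (V_GS − V_th)² = (V_DD − V_GS)/R.
Let x = V_GS − 1.3. Then 33.3 x² + x − 1.06 = 0, giving x = 0.164 V (positive root), so V_GS = 1.46 V.
I_D = (V_DD − V_GS)/R = (2.36 − 1.46) / 12.6 = 0.0711 mA.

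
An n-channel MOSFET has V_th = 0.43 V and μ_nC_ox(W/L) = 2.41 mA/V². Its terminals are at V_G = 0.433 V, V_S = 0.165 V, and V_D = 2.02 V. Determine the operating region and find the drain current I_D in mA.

V_GS = V_G − V_S = 0.433 − 0.165 = 0.268 V; V_DS = V_D − V_S = 2.02 − 0.165 = 1.85 V.
V_GS = 0.268 V < V_th = 0.43 V, so the transistor is in cutoff.

Cutoff; I_D = 0 mA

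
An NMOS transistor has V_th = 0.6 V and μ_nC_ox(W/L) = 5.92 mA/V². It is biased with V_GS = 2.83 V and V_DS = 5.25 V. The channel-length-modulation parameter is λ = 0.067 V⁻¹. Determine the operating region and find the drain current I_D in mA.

V_ov = V_GS − V_th = 2.83 − 0.6 = 2.23 V.
Since V_DS = 5.25 V ≥ V_ov = 2.23 V, the device is in saturation.
I_D = ½ k_n V_ov² (1 + λ V_DS) = 0.5 × 5.92 × 2.23² × (1 + 0.067 × 5.25) = 19.9 mA.

Saturation; I_D = 19.9 mA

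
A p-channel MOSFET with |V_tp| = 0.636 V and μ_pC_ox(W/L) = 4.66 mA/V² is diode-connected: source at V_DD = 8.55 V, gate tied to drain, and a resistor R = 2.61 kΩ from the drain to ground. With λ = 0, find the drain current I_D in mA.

I_D = 2.63 mA

With gate tied to drain, V_SG = V_SD ≥ V_SG − |V_tp|, so the device is in saturation.
KCL at the drain: ½ k_p (V_SG − |V_tp|)² = (V_DD − V_SG)/R.
Let x = V_SG − 0.636. Then 6.08 x² + x − 7.914 = 0, giving x = 1.06 V (positive root), so V_SG = 1.7 V.
I_D = (V_DD − V_SG)/R = (8.55 − 1.7) / 2.61 = 2.63 mA.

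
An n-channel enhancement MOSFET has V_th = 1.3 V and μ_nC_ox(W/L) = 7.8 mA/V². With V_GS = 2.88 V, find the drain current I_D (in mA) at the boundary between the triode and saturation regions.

At the boundary V_DS = V_ov = V_GS − V_th = 2.88 − 1.3 = 1.58 V.
I_D = ½ k_n V_ov² = 0.5 × 7.8 × 1.58² = 9.74 mA.

I_D = 9.74 mA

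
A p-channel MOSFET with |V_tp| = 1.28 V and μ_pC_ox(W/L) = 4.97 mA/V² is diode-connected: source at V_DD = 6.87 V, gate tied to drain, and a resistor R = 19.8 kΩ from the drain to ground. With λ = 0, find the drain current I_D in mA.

With gate tied to drain, V_SG = V_SD ≥ V_SG − |V_tp|, so the device is in saturation.
KCL at the drain: ½ k_p (V_SG − |V_tp|)² = (V_DD − V_SG)/R.
Let x = V_SG − 1.28. Then 49.2 x² + x − 5.59 = 0, giving x = 0.327 V (positive root), so V_SG = 1.61 V.
I_D = (V_DD − V_SG)/R = (6.87 − 1.61) / 19.8 = 0.266 mA.

I_D = 0.266 mA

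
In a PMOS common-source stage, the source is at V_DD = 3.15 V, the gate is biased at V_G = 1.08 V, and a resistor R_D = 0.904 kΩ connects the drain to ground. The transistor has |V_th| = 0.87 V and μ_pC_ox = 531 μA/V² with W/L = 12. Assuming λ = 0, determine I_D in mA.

V_SG = V_DD − V_G = 3.15 − 1.08 = 2.07 V, so V_ov = 2.07 − 0.87 = 1.2 V.
k_p = μ_pC_ox · (W/L) = 6.372 mA/V².
Assume saturation: I_D = ½ k_p V_ov² = 0.5 × 6.372 × 1.2² = 4.59 mA, giving V_SD = V_DD − I_D R_D = 3.15 − 4.59 × 0.904 = -0.997 V.
But -0.997 V < V_ov = 1.2 V, so the device is actually in triode.
In triode I_D = k_p[V_ov V_SD − ½ V_SD²] and I_D = (V_DD − V_SD)/R_D. Equating: 2.88 V_SD² − 7.912 V_SD + 3.15 = 0, giving V_SD = 0.483 V (the root below V_ov).
I_D = (3.15 − 0.483) / 0.904 = 2.95 mA.

I_D = 2.95 mA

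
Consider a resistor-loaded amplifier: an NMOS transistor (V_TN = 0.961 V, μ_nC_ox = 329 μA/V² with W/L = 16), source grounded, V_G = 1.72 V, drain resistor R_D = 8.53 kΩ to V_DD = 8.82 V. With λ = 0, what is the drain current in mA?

I_D = 0.997 mA

V_GS = V_G = 1.72 V, so V_ov = 1.72 − 0.961 = 0.759 V.
k_n = μ_nC_ox · (W/L) = 5.264 mA/V².
Assume saturation: I_D = ½ k_n V_ov² = 0.5 × 5.264 × 0.759² = 1.52 mA, giving V_DS = V_DD − I_D R_D = 8.82 − 1.52 × 8.53 = -4.11 V.
But -4.11 V < V_ov = 0.759 V, so the device is actually in triode.
In triode I_D = k_n[V_ov V_DS − ½ V_DS²] and I_D = (V_DD − V_DS)/R_D. Equating: 22.5 V_DS² − 35.08 V_DS + 8.82 = 0, giving V_DS = 0.315 V (the root below V_ov).
I_D = (8.82 − 0.315) / 8.53 = 0.997 mA.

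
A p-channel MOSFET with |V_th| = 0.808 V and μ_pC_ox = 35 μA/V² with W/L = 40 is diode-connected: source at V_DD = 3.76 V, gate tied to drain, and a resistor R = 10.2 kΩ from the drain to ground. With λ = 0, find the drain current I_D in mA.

With gate tied to drain, V_SG = V_SD ≥ V_SG − |V_th|, so the device is in saturation.
k_p = μ_pC_ox · (W/L) = 1.4 mA/V².
KCL at the drain: ½ k_p (V_SG − |V_th|)² = (V_DD − V_SG)/R.
Let x = V_SG − 0.808. Then 7.14 x² + x − 2.952 = 0, giving x = 0.577 V (positive root), so V_SG = 1.38 V.
I_D = (V_DD − V_SG)/R = (3.76 − 1.38) / 10.2 = 0.233 mA.

I_D = 0.233 mA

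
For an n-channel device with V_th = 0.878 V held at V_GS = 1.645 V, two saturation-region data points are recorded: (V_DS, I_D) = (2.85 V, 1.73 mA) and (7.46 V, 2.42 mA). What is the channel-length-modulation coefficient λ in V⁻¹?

λ = 0.115 V⁻¹

With V_GS fixed, I_D ∝ (1 + λ V_DS) in saturation, so I_D2/I_D1 = (1 + λ V_DS2)/(1 + λ V_DS1).
2.42/1.73 = 1.399 = (1 + 7.46 λ)/(1 + 2.85 λ).
Solving: λ (I_D1 V_DS2 − I_D2 V_DS1) = I_D2 − I_D1, so λ = (2.42 − 1.73) / (1.73 × 7.46 − 2.42 × 2.85) = 0.69 / 6.01 = 0.115 V⁻¹.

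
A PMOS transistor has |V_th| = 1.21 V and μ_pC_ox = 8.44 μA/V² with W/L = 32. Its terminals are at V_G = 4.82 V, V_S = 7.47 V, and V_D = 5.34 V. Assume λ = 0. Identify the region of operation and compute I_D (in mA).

Saturation; I_D = 0.280 mA

V_SG = V_S − V_G = 7.47 − 4.82 = 2.65 V; V_SD = V_S − V_D = 7.47 − 5.34 = 2.13 V.
k_p = μ_pC_ox · (W/L) = 0.2701 mA/V².
V_ov = V_SG − |V_th| = 2.65 − 1.21 = 1.44 V.
Since V_SD = 2.13 V ≥ V_ov = 1.44 V, the device is in saturation.
I_D = ½ k_p V_ov² = 0.5 × 0.2701 × 1.44² = 0.28 mA.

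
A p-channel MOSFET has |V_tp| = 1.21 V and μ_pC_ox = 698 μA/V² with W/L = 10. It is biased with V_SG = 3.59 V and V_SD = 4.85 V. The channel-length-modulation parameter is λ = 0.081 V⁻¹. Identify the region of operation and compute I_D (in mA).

k_p = μ_pC_ox · (W/L) = 6.98 mA/V².
V_ov = V_SG − |V_tp| = 3.59 − 1.21 = 2.38 V.
Since V_SD = 4.85 V ≥ V_ov = 2.38 V, the device is in saturation.
I_D = ½ k_p V_ov² (1 + λ V_SD) = 0.5 × 6.98 × 2.38² × (1 + 0.081 × 4.85) = 27.5 mA.

Saturation; I_D = 27.5 mA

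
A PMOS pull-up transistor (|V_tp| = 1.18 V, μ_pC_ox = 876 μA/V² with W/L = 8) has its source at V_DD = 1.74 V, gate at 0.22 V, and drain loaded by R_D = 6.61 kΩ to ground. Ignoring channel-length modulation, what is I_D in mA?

V_SG = V_DD − V_G = 1.74 − 0.22 = 1.52 V, so V_ov = 1.52 − 1.18 = 0.34 V.
k_p = μ_pC_ox · (W/L) = 7.008 mA/V².
Assume saturation: I_D = ½ k_p V_ov² = 0.5 × 7.008 × 0.34² = 0.405 mA, giving V_SD = V_DD − I_D R_D = 1.74 − 0.405 × 6.61 = -0.937 V.
But -0.937 V < V_ov = 0.34 V, so the device is actually in triode.
In triode I_D = k_p[V_ov V_SD − ½ V_SD²] and I_D = (V_DD − V_SD)/R_D. Equating: 23.2 V_SD² − 16.75 V_SD + 1.74 = 0, giving V_SD = 0.126 V (the root below V_ov).
I_D = (1.74 − 0.126) / 6.61 = 0.244 mA.

I_D = 0.244 mA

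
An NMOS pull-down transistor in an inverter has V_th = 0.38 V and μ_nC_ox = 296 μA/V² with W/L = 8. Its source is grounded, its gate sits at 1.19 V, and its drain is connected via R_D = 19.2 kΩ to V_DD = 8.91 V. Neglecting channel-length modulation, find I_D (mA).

I_D = 0.449 mA

V_GS = V_G = 1.19 V, so V_ov = 1.19 − 0.38 = 0.81 V.
k_n = μ_nC_ox · (W/L) = 2.368 mA/V².
Assume saturation: I_D = ½ k_n V_ov² = 0.5 × 2.368 × 0.81² = 0.777 mA, giving V_DS = V_DD − I_D R_D = 8.91 − 0.777 × 19.2 = -6 V.
But -6 V < V_ov = 0.81 V, so the device is actually in triode.
In triode I_D = k_n[V_ov V_DS − ½ V_DS²] and I_D = (V_DD − V_DS)/R_D. Equating: 22.7 V_DS² − 37.83 V_DS + 8.91 = 0, giving V_DS = 0.284 V (the root below V_ov).
I_D = (8.91 − 0.284) / 19.2 = 0.449 mA.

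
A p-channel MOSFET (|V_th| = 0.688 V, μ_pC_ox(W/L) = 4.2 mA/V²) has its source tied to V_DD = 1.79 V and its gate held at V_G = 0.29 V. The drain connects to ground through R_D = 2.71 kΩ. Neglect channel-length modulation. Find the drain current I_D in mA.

I_D = 0.588 mA

V_SG = V_DD − V_G = 1.79 − 0.29 = 1.5 V, so V_ov = 1.5 − 0.688 = 0.812 V.
Assume saturation: I_D = ½ k_p V_ov² = 0.5 × 4.2 × 0.812² = 1.38 mA, giving V_SD = V_DD − I_D R_D = 1.79 − 1.38 × 2.71 = -1.96 V.
But -1.96 V < V_ov = 0.812 V, so the device is actually in triode.
In triode I_D = k_p[V_ov V_SD − ½ V_SD²] and I_D = (V_DD − V_SD)/R_D. Equating: 5.69 V_SD² − 10.24 V_SD + 1.79 = 0, giving V_SD = 0.196 V (the root below V_ov).
I_D = (1.79 − 0.196) / 2.71 = 0.588 mA.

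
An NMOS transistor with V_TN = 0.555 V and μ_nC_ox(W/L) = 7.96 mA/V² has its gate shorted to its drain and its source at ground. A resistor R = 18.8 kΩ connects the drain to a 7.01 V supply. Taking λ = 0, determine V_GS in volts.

With gate tied to drain, V_GS = V_DS ≥ V_GS − V_TN, so the device is in saturation.
KCL at the drain: ½ k_n (V_GS − V_TN)² = (V_DD − V_GS)/R.
Let x = V_GS − 0.555. Then 74.8 x² + x − 6.455 = 0, giving x = 0.287 V (positive root), so V_GS = 0.842 V.
I_D = (V_DD − V_GS)/R = (7.01 − 0.842) / 18.8 = 0.328 mA.

V_GS = 0.842 V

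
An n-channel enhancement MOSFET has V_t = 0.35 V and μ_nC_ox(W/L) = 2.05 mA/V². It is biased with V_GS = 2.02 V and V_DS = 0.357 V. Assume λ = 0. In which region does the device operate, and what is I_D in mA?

V_ov = V_GS − V_t = 2.02 − 0.35 = 1.67 V.
Since V_DS = 0.357 V < V_ov = 1.67 V, the device is in the triode region.
I_D = k_n [V_ov · V_DS − ½ V_DS²] = 2.05 × [1.67 × 0.357 − 0.5 × 0.357²] = 1.09 mA.

Triode; I_D = 1.09 mA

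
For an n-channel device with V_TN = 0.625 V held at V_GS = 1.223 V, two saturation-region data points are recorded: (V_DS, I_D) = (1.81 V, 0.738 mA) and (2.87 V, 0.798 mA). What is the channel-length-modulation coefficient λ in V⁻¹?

λ = 0.0891 V⁻¹

With V_GS fixed, I_D ∝ (1 + λ V_DS) in saturation, so I_D2/I_D1 = (1 + λ V_DS2)/(1 + λ V_DS1).
0.798/0.738 = 1.081 = (1 + 2.87 λ)/(1 + 1.81 λ).
Solving: λ (I_D1 V_DS2 − I_D2 V_DS1) = I_D2 − I_D1, so λ = (0.798 − 0.738) / (0.738 × 2.87 − 0.798 × 1.81) = 0.06 / 0.674 = 0.0891 V⁻¹.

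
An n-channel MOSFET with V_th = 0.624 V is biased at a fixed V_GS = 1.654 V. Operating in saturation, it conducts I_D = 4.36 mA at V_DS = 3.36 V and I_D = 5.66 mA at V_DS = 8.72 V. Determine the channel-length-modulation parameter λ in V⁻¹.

With V_GS fixed, I_D ∝ (1 + λ V_DS) in saturation, so I_D2/I_D1 = (1 + λ V_DS2)/(1 + λ V_DS1).
5.66/4.36 = 1.298 = (1 + 8.72 λ)/(1 + 3.36 λ).
Solving: λ (I_D1 V_DS2 − I_D2 V_DS1) = I_D2 − I_D1, so λ = (5.66 − 4.36) / (4.36 × 8.72 − 5.66 × 3.36) = 1.3 / 19 = 0.0684 V⁻¹.

λ = 0.0684 V⁻¹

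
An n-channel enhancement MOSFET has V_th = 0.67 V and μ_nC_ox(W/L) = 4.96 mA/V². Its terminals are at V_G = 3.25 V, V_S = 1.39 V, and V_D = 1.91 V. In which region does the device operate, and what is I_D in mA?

Triode; I_D = 2.40 mA

V_GS = V_G − V_S = 3.25 − 1.39 = 1.86 V; V_DS = V_D − V_S = 1.91 − 1.39 = 0.52 V.
V_ov = V_GS − V_th = 1.86 − 0.67 = 1.19 V.
Since V_DS = 0.52 V < V_ov = 1.19 V, the device is in the triode region.
I_D = k_n [V_ov · V_DS − ½ V_DS²] = 4.96 × [1.19 × 0.52 − 0.5 × 0.52²] = 2.4 mA.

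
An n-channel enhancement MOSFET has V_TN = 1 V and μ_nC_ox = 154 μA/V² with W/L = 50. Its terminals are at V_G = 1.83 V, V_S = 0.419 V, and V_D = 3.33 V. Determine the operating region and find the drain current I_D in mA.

Saturation; I_D = 0.650 mA

V_GS = V_G − V_S = 1.83 − 0.419 = 1.41 V; V_DS = V_D − V_S = 3.33 − 0.419 = 2.91 V.
k_n = μ_nC_ox · (W/L) = 7.7 mA/V².
V_ov = V_GS − V_TN = 1.41 − 1 = 0.411 V.
Since V_DS = 2.91 V ≥ V_ov = 0.411 V, the device is in saturation.
I_D = ½ k_n V_ov² = 0.5 × 7.7 × 0.411² = 0.65 mA.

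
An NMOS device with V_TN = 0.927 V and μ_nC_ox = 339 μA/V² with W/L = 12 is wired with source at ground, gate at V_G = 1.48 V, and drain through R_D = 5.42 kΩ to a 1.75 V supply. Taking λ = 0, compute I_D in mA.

V_GS = V_G = 1.48 V, so V_ov = 1.48 − 0.927 = 0.553 V.
k_n = μ_nC_ox · (W/L) = 4.068 mA/V².
Assume saturation: I_D = ½ k_n V_ov² = 0.5 × 4.068 × 0.553² = 0.622 mA, giving V_DS = V_DD − I_D R_D = 1.75 − 0.622 × 5.42 = -1.62 V.
But -1.62 V < V_ov = 0.553 V, so the device is actually in triode.
In triode I_D = k_n[V_ov V_DS − ½ V_DS²] and I_D = (V_DD − V_DS)/R_D. Equating: 11 V_DS² − 13.19 V_DS + 1.75 = 0, giving V_DS = 0.152 V (the root below V_ov).
I_D = (1.75 − 0.152) / 5.42 = 0.295 mA.

I_D = 0.295 mA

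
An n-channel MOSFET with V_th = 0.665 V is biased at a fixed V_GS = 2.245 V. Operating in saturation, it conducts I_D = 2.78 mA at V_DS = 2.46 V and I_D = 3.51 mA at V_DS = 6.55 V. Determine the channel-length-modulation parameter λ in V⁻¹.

λ = 0.0762 V⁻¹

With V_GS fixed, I_D ∝ (1 + λ V_DS) in saturation, so I_D2/I_D1 = (1 + λ V_DS2)/(1 + λ V_DS1).
3.51/2.78 = 1.263 = (1 + 6.55 λ)/(1 + 2.46 λ).
Solving: λ (I_D1 V_DS2 − I_D2 V_DS1) = I_D2 − I_D1, so λ = (3.51 − 2.78) / (2.78 × 6.55 − 3.51 × 2.46) = 0.73 / 9.57 = 0.0762 V⁻¹.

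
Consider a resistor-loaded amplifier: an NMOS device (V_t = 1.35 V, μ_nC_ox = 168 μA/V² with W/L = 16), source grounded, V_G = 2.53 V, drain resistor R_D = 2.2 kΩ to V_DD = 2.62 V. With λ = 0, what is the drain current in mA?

V_GS = V_G = 2.53 V, so V_ov = 2.53 − 1.35 = 1.18 V.
k_n = μ_nC_ox · (W/L) = 2.688 mA/V².
Assume saturation: I_D = ½ k_n V_ov² = 0.5 × 2.688 × 1.18² = 1.87 mA, giving V_DS = V_DD − I_D R_D = 2.62 − 1.87 × 2.2 = -1.5 V.
But -1.5 V < V_ov = 1.18 V, so the device is actually in triode.
In triode I_D = k_n[V_ov V_DS − ½ V_DS²] and I_D = (V_DD − V_DS)/R_D. Equating: 2.96 V_DS² − 7.978 V_DS + 2.62 = 0, giving V_DS = 0.383 V (the root below V_ov).
I_D = (2.62 − 0.383) / 2.2 = 1.02 mA.

I_D = 1.02 mA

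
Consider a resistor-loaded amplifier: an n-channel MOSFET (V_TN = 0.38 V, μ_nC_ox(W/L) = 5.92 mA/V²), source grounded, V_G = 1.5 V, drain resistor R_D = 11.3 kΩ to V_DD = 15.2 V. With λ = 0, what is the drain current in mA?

V_GS = V_G = 1.5 V, so V_ov = 1.5 − 0.38 = 1.12 V.
Assume saturation: I_D = ½ k_n V_ov² = 0.5 × 5.92 × 1.12² = 3.71 mA, giving V_DS = V_DD − I_D R_D = 15.2 − 3.71 × 11.3 = -26.8 V.
But -26.8 V < V_ov = 1.12 V, so the device is actually in triode.
In triode I_D = k_n[V_ov V_DS − ½ V_DS²] and I_D = (V_DD − V_DS)/R_D. Equating: 33.4 V_DS² − 75.92 V_DS + 15.2 = 0, giving V_DS = 0.222 V (the root below V_ov).
I_D = (15.2 − 0.222) / 11.3 = 1.33 mA.

I_D = 1.33 mA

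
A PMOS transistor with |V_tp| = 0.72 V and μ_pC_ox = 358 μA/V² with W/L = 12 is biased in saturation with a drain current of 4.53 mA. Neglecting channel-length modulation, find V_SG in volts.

V_SG = 2.17 V

k_p = μ_pC_ox · (W/L) = 4.296 mA/V².
In saturation I_D = ½ k_p (V_SG − |V_tp|)², so V_SG − |V_tp| = √(2 I_D / k_p) = √(2 × 4.53 / 4.296) = 1.45 V.
V_SG = 0.72 + 1.45 = 2.17 V.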